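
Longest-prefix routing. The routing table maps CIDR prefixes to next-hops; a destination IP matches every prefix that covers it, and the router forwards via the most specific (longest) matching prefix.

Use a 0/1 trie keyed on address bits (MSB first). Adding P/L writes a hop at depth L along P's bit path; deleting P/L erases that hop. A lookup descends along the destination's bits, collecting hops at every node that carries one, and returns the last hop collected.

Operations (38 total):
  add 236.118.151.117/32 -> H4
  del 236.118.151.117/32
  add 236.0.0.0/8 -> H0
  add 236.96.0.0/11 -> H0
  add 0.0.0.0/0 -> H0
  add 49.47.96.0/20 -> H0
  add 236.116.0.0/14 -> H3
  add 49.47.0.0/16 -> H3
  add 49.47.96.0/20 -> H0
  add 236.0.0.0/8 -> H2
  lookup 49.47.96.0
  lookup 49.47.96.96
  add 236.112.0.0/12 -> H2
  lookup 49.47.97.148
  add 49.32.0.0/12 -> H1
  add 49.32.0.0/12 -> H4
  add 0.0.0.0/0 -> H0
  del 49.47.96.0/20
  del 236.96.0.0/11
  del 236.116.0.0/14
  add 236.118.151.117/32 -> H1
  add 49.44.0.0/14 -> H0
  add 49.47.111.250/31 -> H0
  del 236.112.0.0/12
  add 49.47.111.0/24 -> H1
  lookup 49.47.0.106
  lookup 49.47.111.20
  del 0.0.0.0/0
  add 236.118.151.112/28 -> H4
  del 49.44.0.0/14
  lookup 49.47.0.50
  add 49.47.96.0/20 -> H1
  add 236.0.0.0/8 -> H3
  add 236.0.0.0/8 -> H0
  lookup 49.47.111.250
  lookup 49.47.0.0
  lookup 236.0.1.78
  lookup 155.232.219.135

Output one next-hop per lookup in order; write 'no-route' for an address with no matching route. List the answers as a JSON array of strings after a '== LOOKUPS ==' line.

Process each operation:
  add 236.118.151.117/32 -> H4 at depth 32
  - 236.118.151.117/32 clear@32
  add 236.0.0.0/8 -> H0 at depth 8
  add 236.96.0.0/11 -> H0 at depth 11
  add 0.0.0.0/0 -> H0 at depth 0
  add 49.47.96.0/20 -> H0 at depth 20
  add 236.116.0.0/14 -> H3 at depth 14
  add 49.47.0.0/16 -> H3 at depth 16
  add 49.47.96.0/20 -> H0 at depth 20
  add 236.0.0.0/8 -> H2 at depth 8
  ? 49.47.96.0  path d0:H0→d1:-→d2:-→d3:-→d4:-→d5:-→d6:-→d7:-→d8:-→d9:-→d10:-→d11:-→d12:-→d13:-→d14:-→d15:-→d16:H3→d17:-→d18:-→d19:-→d20:H0  best=H0
  ? 49.47.96.96  path d0:H0→d1:-→d2:-→d3:-→d4:-→d5:-→d6:-→d7:-→d8:-→d9:-→d10:-→d11:-→d12:-→d13:-→d14:-→d15:-→d16:H3→d17:-→d18:-→d19:-→d20:H0  best=H0
  add 236.112.0.0/12 -> H2 at depth 12
  ? 49.47.97.148  path d0:H0→d1:-→d2:-→d3:-→d4:-→d5:-→d6:-→d7:-→d8:-→d9:-→d10:-→d11:-→d12:-→d13:-→d14:-→d15:-→d16:H3→d17:-→d18:-→d19:-→d20:H0  best=H0
  add 49.32.0.0/12 -> H1 at depth 12
  add 49.32.0.0/12 -> H4 at depth 12
  add 0.0.0.0/0 -> H0 at depth 0
  - 49.47.96.0/20 clear@20
  - 236.96.0.0/11 clear@11
  - 236.116.0.0/14 clear@14
  add 236.118.151.117/32 -> H1 at depth 32
  add 49.44.0.0/14 -> H0 at depth 14
  add 49.47.111.250/31 -> H0 at depth 31
  - 236.112.0.0/12 clear@12
  add 49.47.111.0/24 -> H1 at depth 24
  ? 49.47.0.106  path d0:H0→d1:-→d2:-→d3:-→d4:-→d5:-→d6:-→d7:-→d8:-→d9:-→d10:-→d11:-→d12:H4→d13:-→d14:H0→d15:-→d16:H3→d17:-  best=H3
  ? 49.47.111.20  path d0:H0→d1:-→d2:-→d3:-→d4:-→d5:-→d6:-→d7:-→d8:-→d9:-→d10:-→d11:-→d12:H4→d13:-→d14:H0→d15:-→d16:H3→d17:-→d18:-→d19:-→d20:-→d21:-→d22:-→d23:-→d24:H1  best=H1
  - 0.0.0.0/0 clear@0
  add 236.118.151.112/28 -> H4 at depth 28
  - 49.44.0.0/14 clear@14
  ? 49.47.0.50  path d0:-→d1:-→d2:-→d3:-→d4:-→d5:-→d6:-→d7:-→d8:-→d9:-→d10:-→d11:-→d12:H4→d13:-→d14:-→d15:-→d16:H3→d17:-  best=H3
  add 49.47.96.0/20 -> H1 at depth 20
  add 236.0.0.0/8 -> H3 at depth 8
  add 236.0.0.0/8 -> H0 at depth 8
  ? 49.47.111.250  path d0:-→d1:-→d2:-→d3:-→d4:-→d5:-→d6:-→d7:-→d8:-→d9:-→d10:-→d11:-→d12:H4→d13:-→d14:-→d15:-→d16:H3→d17:-→d18:-→d19:-→d20:H1→d21:-→d22:-→d23:-→d24:H1→d25:-→d26:-→d27:-→d28:-→d29:-→d30:-→d31:H0  best=H0
  ? 49.47.0.0  path d0:-→d1:-→d2:-→d3:-→d4:-→d5:-→d6:-→d7:-→d8:-→d9:-→d10:-→d11:-→d12:H4→d13:-→d14:-→d15:-→d16:H3→d17:-  best=H3
  ? 236.0.1.78  path d0:-→d1:-→d2:-→d3:-→d4:-→d5:-→d6:-→d7:-→d8:H0→d9:-  best=H0
  ? 155.232.219.135  path d0:-→d1:-  best=no-route

== LOOKUPS ==
["H0","H0","H0","H3","H1","H3","H0","H3","H0","no-route"]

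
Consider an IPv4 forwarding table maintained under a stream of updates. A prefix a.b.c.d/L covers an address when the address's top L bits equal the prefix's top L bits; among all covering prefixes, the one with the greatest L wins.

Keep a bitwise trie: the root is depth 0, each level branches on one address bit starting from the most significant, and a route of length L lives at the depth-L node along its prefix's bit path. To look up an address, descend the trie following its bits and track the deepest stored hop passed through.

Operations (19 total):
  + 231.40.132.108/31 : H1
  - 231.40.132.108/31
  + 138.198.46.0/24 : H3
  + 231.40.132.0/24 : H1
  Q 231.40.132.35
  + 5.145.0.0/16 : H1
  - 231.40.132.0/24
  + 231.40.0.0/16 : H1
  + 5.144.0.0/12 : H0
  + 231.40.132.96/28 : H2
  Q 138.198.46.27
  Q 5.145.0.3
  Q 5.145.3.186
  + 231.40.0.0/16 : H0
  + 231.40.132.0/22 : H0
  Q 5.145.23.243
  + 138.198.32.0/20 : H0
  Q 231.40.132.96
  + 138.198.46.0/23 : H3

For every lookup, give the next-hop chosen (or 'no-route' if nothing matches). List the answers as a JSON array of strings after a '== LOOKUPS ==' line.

Apply in order:
  + 231.40.132.108/31 (H1) depth=31
  - 231.40.132.108/31 clear@31
  + 138.198.46.0/24 (H3) depth=24
  + 231.40.132.0/24 (H1) depth=24
  ? 231.40.132.35  path d0:-→d1:-→d2:-→d3:-→d4:-→d5:-→d6:-→d7:-→d8:-→d9:-→d10:-→d11:-→d12:-→d13:-→d14:-→d15:-→d16:-→d17:-→d18:-→d19:-→d20:-→d21:-→d22:-→d23:-→d24:H1→d25:-  best=H1
  + 5.145.0.0/16 (H1) depth=16
  - 231.40.132.0/24 clear@24
  + 231.40.0.0/16 (H1) depth=16
  + 5.144.0.0/12 (H0) depth=12
  + 231.40.132.96/28 (H2) depth=28
  ? 138.198.46.27  path d0:-→d1:-→d2:-→d3:-→d4:-→d5:-→d6:-→d7:-→d8:-→d9:-→d10:-→d11:-→d12:-→d13:-→d14:-→d15:-→d16:-→d17:-→d18:-→d19:-→d20:-→d21:-→d22:-→d23:-→d24:H3  best=H3
  ? 5.145.0.3  path d0:-→d1:-→d2:-→d3:-→d4:-→d5:-→d6:-→d7:-→d8:-→d9:-→d10:-→d11:-→d12:H0→d13:-→d14:-→d15:-→d16:H1  best=H1
  ? 5.145.3.186  path d0:-→d1:-→d2:-→d3:-→d4:-→d5:-→d6:-→d7:-→d8:-→d9:-→d10:-→d11:-→d12:H0→d13:-→d14:-→d15:-→d16:H1  best=H1
  + 231.40.0.0/16 (H0) depth=16
  + 231.40.132.0/22 (H0) depth=22
  ? 5.145.23.243  path d0:-→d1:-→d2:-→d3:-→d4:-→d5:-→d6:-→d7:-→d8:-→d9:-→d10:-→d11:-→d12:H0→d13:-→d14:-→d15:-→d16:H1  best=H1
  + 138.198.32.0/20 (H0) depth=20
  ? 231.40.132.96  path d0:-→d1:-→d2:-→d3:-→d4:-→d5:-→d6:-→d7:-→d8:-→d9:-→d10:-→d11:-→d12:-→d13:-→d14:-→d15:-→d16:H0→d17:-→d18:-→d19:-→d20:-→d21:-→d22:H0→d23:-→d24:-→d25:-→d26:-→d27:-→d28:H2  best=H2
  + 138.198.46.0/23 (H3) depth=23

== LOOKUPS ==
["H1","H3","H1","H1","H1","H2"]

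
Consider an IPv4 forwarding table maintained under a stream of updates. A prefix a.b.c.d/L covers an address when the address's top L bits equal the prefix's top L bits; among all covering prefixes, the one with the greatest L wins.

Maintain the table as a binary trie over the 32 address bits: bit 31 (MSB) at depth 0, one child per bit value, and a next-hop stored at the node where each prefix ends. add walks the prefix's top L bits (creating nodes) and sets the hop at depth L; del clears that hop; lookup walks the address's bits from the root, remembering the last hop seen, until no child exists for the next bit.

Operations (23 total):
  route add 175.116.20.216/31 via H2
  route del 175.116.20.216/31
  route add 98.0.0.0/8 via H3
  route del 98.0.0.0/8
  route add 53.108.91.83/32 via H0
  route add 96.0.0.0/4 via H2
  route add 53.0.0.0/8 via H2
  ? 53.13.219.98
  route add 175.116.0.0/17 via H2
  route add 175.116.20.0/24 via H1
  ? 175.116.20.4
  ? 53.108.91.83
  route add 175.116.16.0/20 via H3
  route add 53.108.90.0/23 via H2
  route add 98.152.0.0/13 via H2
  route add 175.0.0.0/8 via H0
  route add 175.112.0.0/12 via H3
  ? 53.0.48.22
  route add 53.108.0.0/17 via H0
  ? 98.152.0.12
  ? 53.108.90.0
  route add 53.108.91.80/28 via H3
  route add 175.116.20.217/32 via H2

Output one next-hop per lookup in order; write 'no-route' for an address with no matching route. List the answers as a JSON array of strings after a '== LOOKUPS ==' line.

Trace:
  add 175.116.20.216/31 -> H2 at depth 31
  del 175.116.20.216/31 (clear depth 31)
  add 98.0.0.0/8 -> H3 at depth 8
  del 98.0.0.0/8 (clear depth 8)
  add 53.108.91.83/32 -> H0 at depth 32
  add 96.0.0.0/4 -> H2 at depth 4
  add 53.0.0.0/8 -> H2 at depth 8
  Q 53.13.219.98: descend 001101010 ; hops seen [H2] ; pick H2
  add 175.116.0.0/17 -> H2 at depth 17
  add 175.116.20.0/24 -> H1 at depth 24
  Q 175.116.20.4: descend 101011110111010000010100 ; hops seen [H2,H1] ; pick H1
  Q 53.108.91.83: descend 00110101011011000101101101010011 ; hops seen [H2,H0] ; pick H0
  add 175.116.16.0/20 -> H3 at depth 20
  add 53.108.90.0/23 -> H2 at depth 23
  add 98.152.0.0/13 -> H2 at depth 13
  add 175.0.0.0/8 -> H0 at depth 8
  add 175.112.0.0/12 -> H3 at depth 12
  Q 53.0.48.22: descend 001101010 ; hops seen [H2] ; pick H2
  add 53.108.0.0/17 -> H0 at depth 17
  Q 98.152.0.12: descend 0110001010011 ; hops seen [H2,H2] ; pick H2
  Q 53.108.90.0: descend 00110101011011000101101 ; hops seen [H2,H0,H2] ; pick H2
  add 53.108.91.80/28 -> H3 at depth 28
  add 175.116.20.217/32 -> H2 at depth 32

== LOOKUPS ==
["H2","H1","H0","H2","H2","H2"]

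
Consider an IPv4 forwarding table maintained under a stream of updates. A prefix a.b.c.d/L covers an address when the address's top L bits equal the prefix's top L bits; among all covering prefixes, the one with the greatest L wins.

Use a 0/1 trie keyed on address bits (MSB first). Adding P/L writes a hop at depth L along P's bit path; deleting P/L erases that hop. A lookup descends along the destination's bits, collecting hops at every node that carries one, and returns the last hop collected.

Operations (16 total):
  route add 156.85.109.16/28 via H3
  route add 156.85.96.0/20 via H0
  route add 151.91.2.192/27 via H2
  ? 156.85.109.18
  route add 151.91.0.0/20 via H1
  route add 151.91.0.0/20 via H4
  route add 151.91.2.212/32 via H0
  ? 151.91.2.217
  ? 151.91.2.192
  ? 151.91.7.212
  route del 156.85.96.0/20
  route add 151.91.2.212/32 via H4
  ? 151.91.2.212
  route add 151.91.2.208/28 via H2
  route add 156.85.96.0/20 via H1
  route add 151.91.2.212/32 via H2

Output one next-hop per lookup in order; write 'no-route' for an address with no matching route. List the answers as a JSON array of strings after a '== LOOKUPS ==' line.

Apply in order:
  add 156.85.109.16/28 -> H3 at depth 28
  add 156.85.96.0/20 -> H0 at depth 20
  add 151.91.2.192/27 -> H2 at depth 27
  lookup 156.85.109.18: bits 1001110001010101011011010001 walk d0:-→d1:-→d2:-→d3:-→d4:-→d5:-→d6:-→d7:-→d8:-→d9:-→d10:-→d11:-→d12:-→d13:-→d14:-→d15:-→d16:-→d17:-→d18:-→d19:-→d20:H0→d21:-→d22:-→d23:-→d24:-→d25:-→d26:-→d27:-→d28:H3 -> H3
  add 151.91.0.0/20 -> H1 at depth 20
  add 151.91.0.0/20 -> H4 at depth 20
  add 151.91.2.212/32 -> H0 at depth 32
  lookup 151.91.2.217: bits 1001011101011011000000101101 walk d0:-→d1:-→d2:-→d3:-→d4:-→d5:-→d6:-→d7:-→d8:-→d9:-→d10:-→d11:-→d12:-→d13:-→d14:-→d15:-→d16:-→d17:-→d18:-→d19:-→d20:H4→d21:-→d22:-→d23:-→d24:-→d25:-→d26:-→d27:H2→d28:- -> H2
  lookup 151.91.2.192: bits 100101110101101100000010110 walk d0:-→d1:-→d2:-→d3:-→d4:-→d5:-→d6:-→d7:-→d8:-→d9:-→d10:-→d11:-→d12:-→d13:-→d14:-→d15:-→d16:-→d17:-→d18:-→d19:-→d20:H4→d21:-→d22:-→d23:-→d24:-→d25:-→d26:-→d27:H2 -> H2
  lookup 151.91.7.212: bits 100101110101101100000 walk d0:-→d1:-→d2:-→d3:-→d4:-→d5:-→d6:-→d7:-→d8:-→d9:-→d10:-→d11:-→d12:-→d13:-→d14:-→d15:-→d16:-→d17:-→d18:-→d19:-→d20:H4→d21:- -> H4
  del 156.85.96.0/20 (clear depth 20)
  add 151.91.2.212/32 -> H4 at depth 32
  lookup 151.91.2.212: bits 10010111010110110000001011010100 walk d0:-→d1:-→d2:-→d3:-→d4:-→d5:-→d6:-→d7:-→d8:-→d9:-→d10:-→d11:-→d12:-→d13:-→d14:-→d15:-→d16:-→d17:-→d18:-→d19:-→d20:H4→d21:-→d22:-→d23:-→d24:-→d25:-→d26:-→d27:H2→d28:-→d29:-→d30:-→d31:-→d32:H4 -> H4
  add 151.91.2.208/28 -> H2 at depth 28
  add 156.85.96.0/20 -> H1 at depth 20
  add 151.91.2.212/32 -> H2 at depth 32

== LOOKUPS ==
["H3","H2","H2","H4","H4"]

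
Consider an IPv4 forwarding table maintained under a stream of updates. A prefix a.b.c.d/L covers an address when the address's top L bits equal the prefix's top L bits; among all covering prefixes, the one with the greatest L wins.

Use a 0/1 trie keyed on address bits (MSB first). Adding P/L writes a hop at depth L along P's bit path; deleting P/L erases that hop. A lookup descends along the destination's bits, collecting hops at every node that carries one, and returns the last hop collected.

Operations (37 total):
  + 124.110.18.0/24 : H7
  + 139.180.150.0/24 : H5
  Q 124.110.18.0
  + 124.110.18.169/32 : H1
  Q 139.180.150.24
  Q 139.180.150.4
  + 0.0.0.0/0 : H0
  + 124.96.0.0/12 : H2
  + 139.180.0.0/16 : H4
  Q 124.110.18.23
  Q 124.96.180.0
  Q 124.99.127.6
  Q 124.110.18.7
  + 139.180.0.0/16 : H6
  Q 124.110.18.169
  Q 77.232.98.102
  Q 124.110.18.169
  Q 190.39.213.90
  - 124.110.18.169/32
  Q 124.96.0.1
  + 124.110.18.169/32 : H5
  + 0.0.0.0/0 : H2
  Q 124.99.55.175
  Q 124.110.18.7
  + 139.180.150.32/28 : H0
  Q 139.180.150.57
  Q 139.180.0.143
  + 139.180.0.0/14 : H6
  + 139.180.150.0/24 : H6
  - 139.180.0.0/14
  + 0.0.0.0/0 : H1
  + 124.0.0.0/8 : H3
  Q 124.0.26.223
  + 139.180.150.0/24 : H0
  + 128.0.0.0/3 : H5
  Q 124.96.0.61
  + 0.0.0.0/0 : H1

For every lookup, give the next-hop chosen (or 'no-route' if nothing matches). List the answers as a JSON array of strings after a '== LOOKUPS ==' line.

Trace:
  add 124.110.18.0/24 -> H7 at depth 24
  add 139.180.150.0/24 -> H5 at depth 24
  lookup 124.110.18.0: bits 011111000110111000010010 walk d0:-→d1:-→d2:-→d3:-→d4:-→d5:-→d6:-→d7:-→d8:-→d9:-→d10:-→d11:-→d12:-→d13:-→d14:-→d15:-→d16:-→d17:-→d18:-→d19:-→d20:-→d21:-→d22:-→d23:-→d24:H7 -> H7
  add 124.110.18.169/32 -> H1 at depth 32
  lookup 139.180.150.24: bits 100010111011010010010110 walk d0:-→d1:-→d2:-→d3:-→d4:-→d5:-→d6:-→d7:-→d8:-→d9:-→d10:-→d11:-→d12:-→d13:-→d14:-→d15:-→d16:-→d17:-→d18:-→d19:-→d20:-→d21:-→d22:-→d23:-→d24:H5 -> H5
  lookup 139.180.150.4: bits 100010111011010010010110 walk d0:-→d1:-→d2:-→d3:-→d4:-→d5:-→d6:-→d7:-→d8:-→d9:-→d10:-→d11:-→d12:-→d13:-→d14:-→d15:-→d16:-→d17:-→d18:-→d19:-→d20:-→d21:-→d22:-→d23:-→d24:H5 -> H5
  add 0.0.0.0/0 -> H0 at depth 0
  add 124.96.0.0/12 -> H2 at depth 12
  add 139.180.0.0/16 -> H4 at depth 16
  lookup 124.110.18.23: bits 011111000110111000010010 walk d0:H0→d1:-→d2:-→d3:-→d4:-→d5:-→d6:-→d7:-→d8:-→d9:-→d10:-→d11:-→d12:H2→d13:-→d14:-→d15:-→d16:-→d17:-→d18:-→d19:-→d20:-→d21:-→d22:-→d23:-→d24:H7 -> H7
  lookup 124.96.180.0: bits 011111000110 walk d0:H0→d1:-→d2:-→d3:-→d4:-→d5:-→d6:-→d7:-→d8:-→d9:-→d10:-→d11:-→d12:H2 -> H2
  lookup 124.99.127.6: bits 011111000110 walk d0:H0→d1:-→d2:-→d3:-→d4:-→d5:-→d6:-→d7:-→d8:-→d9:-→d10:-→d11:-→d12:H2 -> H2
  lookup 124.110.18.7: bits 011111000110111000010010 walk d0:H0→d1:-→d2:-→d3:-→d4:-→d5:-→d6:-→d7:-→d8:-→d9:-→d10:-→d11:-→d12:H2→d13:-→d14:-→d15:-→d16:-→d17:-→d18:-→d19:-→d20:-→d21:-→d22:-→d23:-→d24:H7 -> H7
  add 139.180.0.0/16 -> H6 at depth 16
  lookup 124.110.18.169: bits 01111100011011100001001010101001 walk d0:H0→d1:-→d2:-→d3:-→d4:-→d5:-→d6:-→d7:-→d8:-→d9:-→d10:-→d11:-→d12:H2→d13:-→d14:-→d15:-→d16:-→d17:-→d18:-→d19:-→d20:-→d21:-→d22:-→d23:-→d24:H7→d25:-→d26:-→d27:-→d28:-→d29:-→d30:-→d31:-→d32:H1 -> H1
  lookup 77.232.98.102: bits 01 walk d0:H0→d1:-→d2:- -> H0
  lookup 124.110.18.169: bits 01111100011011100001001010101001 walk d0:H0→d1:-→d2:-→d3:-→d4:-→d5:-→d6:-→d7:-→d8:-→d9:-→d10:-→d11:-→d12:H2→d13:-→d14:-→d15:-→d16:-→d17:-→d18:-→d19:-→d20:-→d21:-→d22:-→d23:-→d24:H7→d25:-→d26:-→d27:-→d28:-→d29:-→d30:-→d31:-→d32:H1 -> H1
  lookup 190.39.213.90: bits 10 walk d0:H0→d1:-→d2:- -> H0
  del 124.110.18.169/32 (clear depth 32)
  lookup 124.96.0.1: bits 011111000110 walk d0:H0→d1:-→d2:-→d3:-→d4:-→d5:-→d6:-→d7:-→d8:-→d9:-→d10:-→d11:-→d12:H2 -> H2
  add 124.110.18.169/32 -> H5 at depth 32
  add 0.0.0.0/0 -> H2 at depth 0
  lookup 124.99.55.175: bits 011111000110 walk d0:H2→d1:-→d2:-→d3:-→d4:-→d5:-→d6:-→d7:-→d8:-→d9:-→d10:-→d11:-→d12:H2 -> H2
  lookup 124.110.18.7: bits 011111000110111000010010 walk d0:H2→d1:-→d2:-→d3:-→d4:-→d5:-→d6:-→d7:-→d8:-→d9:-→d10:-→d11:-→d12:H2→d13:-→d14:-→d15:-→d16:-→d17:-→d18:-→d19:-→d20:-→d21:-→d22:-→d23:-→d24:H7 -> H7
  add 139.180.150.32/28 -> H0 at depth 28
  lookup 139.180.150.57: bits 100010111011010010010110001 walk d0:H2→d1:-→d2:-→d3:-→d4:-→d5:-→d6:-→d7:-→d8:-→d9:-→d10:-→d11:-→d12:-→d13:-→d14:-→d15:-→d16:H6→d17:-→d18:-→d19:-→d20:-→d21:-→d22:-→d23:-→d24:H5→d25:-→d26:-→d27:- -> H5
  lookup 139.180.0.143: bits 1000101110110100 walk d0:H2→d1:-→d2:-→d3:-→d4:-→d5:-→d6:-→d7:-→d8:-→d9:-→d10:-→d11:-→d12:-→d13:-→d14:-→d15:-→d16:H6 -> H6
  add 139.180.0.0/14 -> H6 at depth 14
  add 139.180.150.0/24 -> H6 at depth 24
  del 139.180.0.0/14 (clear depth 14)
  add 0.0.0.0/0 -> H1 at depth 0
  add 124.0.0.0/8 -> H3 at depth 8
  lookup 124.0.26.223: bits 011111000 walk d0:H1→d1:-→d2:-→d3:-→d4:-→d5:-→d6:-→d7:-→d8:H3→d9:- -> H3
  add 139.180.150.0/24 -> H0 at depth 24
  add 128.0.0.0/3 -> H5 at depth 3
  lookup 124.96.0.61: bits 011111000110 walk d0:H1→d1:-→d2:-→d3:-→d4:-→d5:-→d6:-→d7:-→d8:H3→d9:-→d10:-→d11:-→d12:H2 -> H2
  add 0.0.0.0/0 -> H1 at depth 0

== LOOKUPS ==
["H7","H5","H5","H7","H2","H2","H7","H1","H0","H1","H0","H2","H2","H7","H5","H6","H3","H2"]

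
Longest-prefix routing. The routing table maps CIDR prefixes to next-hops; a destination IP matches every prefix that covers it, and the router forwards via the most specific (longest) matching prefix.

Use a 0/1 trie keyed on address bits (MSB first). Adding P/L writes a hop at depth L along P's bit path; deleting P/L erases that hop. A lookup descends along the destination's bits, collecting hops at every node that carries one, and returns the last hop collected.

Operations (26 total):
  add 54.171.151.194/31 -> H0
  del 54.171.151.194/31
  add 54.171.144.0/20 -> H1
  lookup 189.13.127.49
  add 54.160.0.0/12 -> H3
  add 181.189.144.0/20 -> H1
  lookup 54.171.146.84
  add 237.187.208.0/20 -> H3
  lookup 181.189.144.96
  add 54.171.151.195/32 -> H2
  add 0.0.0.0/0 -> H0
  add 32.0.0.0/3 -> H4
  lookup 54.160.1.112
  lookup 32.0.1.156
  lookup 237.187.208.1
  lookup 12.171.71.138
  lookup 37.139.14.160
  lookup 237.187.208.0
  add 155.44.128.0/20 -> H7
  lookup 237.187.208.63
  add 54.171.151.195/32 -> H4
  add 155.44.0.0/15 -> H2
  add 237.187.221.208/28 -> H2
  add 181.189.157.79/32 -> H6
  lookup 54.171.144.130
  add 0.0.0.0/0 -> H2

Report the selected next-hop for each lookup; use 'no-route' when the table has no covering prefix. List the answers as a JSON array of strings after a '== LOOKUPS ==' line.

Process each operation:
  + 54.171.151.194/31 (H0) depth=31
  - 54.171.151.194/31 clear@31
  + 54.171.144.0/20 (H1) depth=20
  ? 189.13.127.49  path d0:-  best=no-route
  + 54.160.0.0/12 (H3) depth=12
  + 181.189.144.0/20 (H1) depth=20
  ? 54.171.146.84  path d0:-→d1:-→d2:-→d3:-→d4:-→d5:-→d6:-→d7:-→d8:-→d9:-→d10:-→d11:-→d12:H3→d13:-→d14:-→d15:-→d16:-→d17:-→d18:-→d19:-→d20:H1→d21:-  best=H1
  + 237.187.208.0/20 (H3) depth=20
  ? 181.189.144.96  path d0:-→d1:-→d2:-→d3:-→d4:-→d5:-→d6:-→d7:-→d8:-→d9:-→d10:-→d11:-→d12:-→d13:-→d14:-→d15:-→d16:-→d17:-→d18:-→d19:-→d20:H1  best=H1
  + 54.171.151.195/32 (H2) depth=32
  + 0.0.0.0/0 (H0) depth=0
  + 32.0.0.0/3 (H4) depth=3
  ? 54.160.1.112  path d0:H0→d1:-→d2:-→d3:H4→d4:-→d5:-→d6:-→d7:-→d8:-→d9:-→d10:-→d11:-→d12:H3  best=H3
  ? 32.0.1.156  path d0:H0→d1:-→d2:-→d3:H4  best=H4
  ? 237.187.208.1  path d0:H0→d1:-→d2:-→d3:-→d4:-→d5:-→d6:-→d7:-→d8:-→d9:-→d10:-→d11:-→d12:-→d13:-→d14:-→d15:-→d16:-→d17:-→d18:-→d19:-→d20:H3  best=H3
  ? 12.171.71.138  path d0:H0→d1:-→d2:-  best=H0
  ? 37.139.14.160  path d0:H0→d1:-→d2:-→d3:H4  best=H4
  ? 237.187.208.0  path d0:H0→d1:-→d2:-→d3:-→d4:-→d5:-→d6:-→d7:-→d8:-→d9:-→d10:-→d11:-→d12:-→d13:-→d14:-→d15:-→d16:-→d17:-→d18:-→d19:-→d20:H3  best=H3
  + 155.44.128.0/20 (H7) depth=20
  ? 237.187.208.63  path d0:H0→d1:-→d2:-→d3:-→d4:-→d5:-→d6:-→d7:-→d8:-→d9:-→d10:-→d11:-→d12:-→d13:-→d14:-→d15:-→d16:-→d17:-→d18:-→d19:-→d20:H3  best=H3
  + 54.171.151.195/32 (H4) depth=32
  + 155.44.0.0/15 (H2) depth=15
  + 237.187.221.208/28 (H2) depth=28
  + 181.189.157.79/32 (H6) depth=32
  ? 54.171.144.130  path d0:H0→d1:-→d2:-→d3:H4→d4:-→d5:-→d6:-→d7:-→d8:-→d9:-→d10:-→d11:-→d12:H3→d13:-→d14:-→d15:-→d16:-→d17:-→d18:-→d19:-→d20:H1→d21:-  best=H1
  + 0.0.0.0/0 (H2) depth=0

== LOOKUPS ==
["no-route","H1","H1","H3","H4","H3","H0","H4","H3","H3","H1"]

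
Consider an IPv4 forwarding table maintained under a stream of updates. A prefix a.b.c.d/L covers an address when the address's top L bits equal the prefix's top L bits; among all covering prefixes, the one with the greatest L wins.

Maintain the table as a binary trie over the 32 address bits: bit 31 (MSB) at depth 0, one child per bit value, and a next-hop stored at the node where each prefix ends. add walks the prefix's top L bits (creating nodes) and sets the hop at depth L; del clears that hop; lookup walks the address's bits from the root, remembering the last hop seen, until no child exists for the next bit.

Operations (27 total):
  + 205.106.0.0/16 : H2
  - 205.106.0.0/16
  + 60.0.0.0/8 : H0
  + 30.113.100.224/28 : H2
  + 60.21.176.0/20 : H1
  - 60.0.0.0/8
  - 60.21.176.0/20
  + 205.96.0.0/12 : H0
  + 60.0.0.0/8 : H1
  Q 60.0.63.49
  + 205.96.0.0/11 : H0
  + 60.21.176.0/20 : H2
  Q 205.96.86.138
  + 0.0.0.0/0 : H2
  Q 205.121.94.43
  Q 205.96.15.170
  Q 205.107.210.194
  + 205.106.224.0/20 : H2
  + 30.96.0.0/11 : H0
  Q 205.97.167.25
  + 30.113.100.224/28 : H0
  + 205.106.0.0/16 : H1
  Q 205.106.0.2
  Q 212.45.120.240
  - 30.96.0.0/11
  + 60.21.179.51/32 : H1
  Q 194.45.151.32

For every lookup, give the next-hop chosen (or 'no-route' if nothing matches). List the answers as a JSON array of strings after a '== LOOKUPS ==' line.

Apply in order:
  + 205.106.0.0/16 (H2) depth=16
  - 205.106.0.0/16 clear@16
  + 60.0.0.0/8 (H0) depth=8
  + 30.113.100.224/28 (H2) depth=28
  + 60.21.176.0/20 (H1) depth=20
  - 60.0.0.0/8 clear@8
  - 60.21.176.0/20 clear@20
  + 205.96.0.0/12 (H0) depth=12
  + 60.0.0.0/8 (H1) depth=8
  ? 60.0.63.49  path d0:-→d1:-→d2:-→d3:-→d4:-→d5:-→d6:-→d7:-→d8:H1→d9:-→d10:-→d11:-  best=H1
  + 205.96.0.0/11 (H0) depth=11
  + 60.21.176.0/20 (H2) depth=20
  ? 205.96.86.138  path d0:-→d1:-→d2:-→d3:-→d4:-→d5:-→d6:-→d7:-→d8:-→d9:-→d10:-→d11:H0→d12:H0  best=H0
  + 0.0.0.0/0 (H2) depth=0
  ? 205.121.94.43  path d0:H2→d1:-→d2:-→d3:-→d4:-→d5:-→d6:-→d7:-→d8:-→d9:-→d10:-→d11:H0  best=H0
  ? 205.96.15.170  path d0:H2→d1:-→d2:-→d3:-→d4:-→d5:-→d6:-→d7:-→d8:-→d9:-→d10:-→d11:H0→d12:H0  best=H0
  ? 205.107.210.194  path d0:H2→d1:-→d2:-→d3:-→d4:-→d5:-→d6:-→d7:-→d8:-→d9:-→d10:-→d11:H0→d12:H0→d13:-→d14:-→d15:-  best=H0
  + 205.106.224.0/20 (H2) depth=20
  + 30.96.0.0/11 (H0) depth=11
  ? 205.97.167.25  path d0:H2→d1:-→d2:-→d3:-→d4:-→d5:-→d6:-→d7:-→d8:-→d9:-→d10:-→d11:H0→d12:H0  best=H0
  + 30.113.100.224/28 (H0) depth=28
  + 205.106.0.0/16 (H1) depth=16
  ? 205.106.0.2  path d0:H2→d1:-→d2:-→d3:-→d4:-→d5:-→d6:-→d7:-→d8:-→d9:-→d10:-→d11:H0→d12:H0→d13:-→d14:-→d15:-→d16:H1  best=H1
  ? 212.45.120.240  path d0:H2→d1:-→d2:-→d3:-  best=H2
  - 30.96.0.0/11 clear@11
  + 60.21.179.51/32 (H1) depth=32
  ? 194.45.151.32  path d0:H2→d1:-→d2:-→d3:-→d4:-  best=H2

== LOOKUPS ==
["H1","H0","H0","H0","H0","H0","H1","H2","H2"]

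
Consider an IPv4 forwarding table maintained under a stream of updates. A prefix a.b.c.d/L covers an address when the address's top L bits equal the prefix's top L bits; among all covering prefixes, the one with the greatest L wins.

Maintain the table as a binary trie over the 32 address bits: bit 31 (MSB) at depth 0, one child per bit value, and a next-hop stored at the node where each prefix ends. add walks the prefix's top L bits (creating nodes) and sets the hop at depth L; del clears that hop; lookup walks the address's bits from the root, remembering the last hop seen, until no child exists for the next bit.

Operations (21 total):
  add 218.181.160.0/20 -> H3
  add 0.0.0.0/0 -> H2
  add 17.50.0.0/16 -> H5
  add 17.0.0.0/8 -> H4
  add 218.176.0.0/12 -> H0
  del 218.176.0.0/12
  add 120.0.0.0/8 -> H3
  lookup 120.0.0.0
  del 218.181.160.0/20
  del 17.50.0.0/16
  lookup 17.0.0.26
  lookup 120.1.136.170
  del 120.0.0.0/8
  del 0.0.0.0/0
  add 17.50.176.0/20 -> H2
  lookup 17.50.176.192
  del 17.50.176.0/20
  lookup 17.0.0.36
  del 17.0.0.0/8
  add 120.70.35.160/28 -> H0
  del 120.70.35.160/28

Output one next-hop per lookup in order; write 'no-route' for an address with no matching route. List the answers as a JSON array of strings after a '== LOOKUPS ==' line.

Process each operation:
  + 218.181.160.0/20 (H3) depth=20
  + 0.0.0.0/0 (H2) depth=0
  + 17.50.0.0/16 (H5) depth=16
  + 17.0.0.0/8 (H4) depth=8
  + 218.176.0.0/12 (H0) depth=12
  del 218.176.0.0/12 (clear depth 12)
  + 120.0.0.0/8 (H3) depth=8
  Q 120.0.0.0: descend 01111000 ; hops seen [H2,H3] ; pick H3
  del 218.181.160.0/20 (clear depth 20)
  del 17.50.0.0/16 (clear depth 16)
  Q 17.0.0.26: descend 0001000100 ; hops seen [H2,H4] ; pick H4
  Q 120.1.136.170: descend 01111000 ; hops seen [H2,H3] ; pick H3
  del 120.0.0.0/8 (clear depth 8)
  del 0.0.0.0/0 (clear depth 0)
  + 17.50.176.0/20 (H2) depth=20
  Q 17.50.176.192: descend 00010001001100101011 ; hops seen [H4,H2] ; pick H2
  del 17.50.176.0/20 (clear depth 20)
  Q 17.0.0.36: descend 0001000100 ; hops seen [H4] ; pick H4
  del 17.0.0.0/8 (clear depth 8)
  + 120.70.35.160/28 (H0) depth=28
  del 120.70.35.160/28 (clear depth 28)

== LOOKUPS ==
["H3","H4","H3","H2","H4"]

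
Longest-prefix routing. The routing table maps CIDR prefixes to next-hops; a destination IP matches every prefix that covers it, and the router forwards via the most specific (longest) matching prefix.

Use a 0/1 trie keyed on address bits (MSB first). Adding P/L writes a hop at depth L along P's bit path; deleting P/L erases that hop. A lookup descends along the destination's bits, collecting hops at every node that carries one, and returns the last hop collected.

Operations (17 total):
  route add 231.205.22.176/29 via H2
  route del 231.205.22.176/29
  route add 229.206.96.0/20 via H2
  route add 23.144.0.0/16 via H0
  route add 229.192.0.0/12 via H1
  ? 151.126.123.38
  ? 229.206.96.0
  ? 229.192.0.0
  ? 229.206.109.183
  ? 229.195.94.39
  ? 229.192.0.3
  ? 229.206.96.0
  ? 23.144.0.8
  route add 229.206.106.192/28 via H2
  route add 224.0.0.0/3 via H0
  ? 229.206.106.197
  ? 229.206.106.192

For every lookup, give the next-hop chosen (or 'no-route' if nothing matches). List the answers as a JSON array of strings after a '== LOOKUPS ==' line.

Apply in order:
  add 231.205.22.176/29 -> H2 at depth 29
  - 231.205.22.176/29 clear@29
  add 229.206.96.0/20 -> H2 at depth 20
  add 23.144.0.0/16 -> H0 at depth 16
  add 229.192.0.0/12 -> H1 at depth 12
  Q 151.126.123.38: descend 1 ; hops seen [∅] ; pick no-route
  Q 229.206.96.0: descend 11100101110011100110 ; hops seen [H1,H2] ; pick H2
  Q 229.192.0.0: descend 111001011100 ; hops seen [H1] ; pick H1
  Q 229.206.109.183: descend 11100101110011100110 ; hops seen [H1,H2] ; pick H2
  Q 229.195.94.39: descend 111001011100 ; hops seen [H1] ; pick H1
  Q 229.192.0.3: descend 111001011100 ; hops seen [H1] ; pick H1
  Q 229.206.96.0: descend 11100101110011100110 ; hops seen [H1,H2] ; pick H2
  Q 23.144.0.8: descend 0001011110010000 ; hops seen [H0] ; pick H0
  add 229.206.106.192/28 -> H2 at depth 28
  add 224.0.0.0/3 -> H0 at depth 3
  Q 229.206.106.197: descend 1110010111001110011010101100 ; hops seen [H0,H1,H2,H2] ; pick H2
  Q 229.206.106.192: descend 1110010111001110011010101100 ; hops seen [H0,H1,H2,H2] ; pick H2

== LOOKUPS ==
["no-route","H2","H1","H2","H1","H1","H2","H0","H2","H2"]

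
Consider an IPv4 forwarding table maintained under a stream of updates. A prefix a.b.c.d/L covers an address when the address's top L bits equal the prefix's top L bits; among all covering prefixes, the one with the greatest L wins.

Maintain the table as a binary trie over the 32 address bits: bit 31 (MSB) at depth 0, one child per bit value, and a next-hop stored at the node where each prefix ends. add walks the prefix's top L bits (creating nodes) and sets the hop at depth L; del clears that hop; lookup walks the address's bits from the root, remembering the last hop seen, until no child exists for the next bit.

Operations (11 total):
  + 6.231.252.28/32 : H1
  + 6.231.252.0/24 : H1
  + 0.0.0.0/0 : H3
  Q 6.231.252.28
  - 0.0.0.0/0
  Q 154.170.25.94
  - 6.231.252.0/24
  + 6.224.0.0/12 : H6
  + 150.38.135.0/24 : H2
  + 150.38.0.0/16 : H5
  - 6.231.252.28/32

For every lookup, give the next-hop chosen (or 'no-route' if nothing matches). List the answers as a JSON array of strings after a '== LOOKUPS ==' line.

Trace:
  add 6.231.252.28/32 -> H1 at depth 32
  add 6.231.252.0/24 -> H1 at depth 24
  add 0.0.0.0/0 -> H3 at depth 0
  Q 6.231.252.28: descend 00000110111001111111110000011100 ; hops seen [H3,H1,H1] ; pick H1
  - 0.0.0.0/0 clear@0
  Q 154.170.25.94: descend ε ; hops seen [∅] ; pick no-route
  - 6.231.252.0/24 clear@24
  add 6.224.0.0/12 -> H6 at depth 12
  add 150.38.135.0/24 -> H2 at depth 24
  add 150.38.0.0/16 -> H5 at depth 16
  - 6.231.252.28/32 clear@32

== LOOKUPS ==
["H1","no-route"]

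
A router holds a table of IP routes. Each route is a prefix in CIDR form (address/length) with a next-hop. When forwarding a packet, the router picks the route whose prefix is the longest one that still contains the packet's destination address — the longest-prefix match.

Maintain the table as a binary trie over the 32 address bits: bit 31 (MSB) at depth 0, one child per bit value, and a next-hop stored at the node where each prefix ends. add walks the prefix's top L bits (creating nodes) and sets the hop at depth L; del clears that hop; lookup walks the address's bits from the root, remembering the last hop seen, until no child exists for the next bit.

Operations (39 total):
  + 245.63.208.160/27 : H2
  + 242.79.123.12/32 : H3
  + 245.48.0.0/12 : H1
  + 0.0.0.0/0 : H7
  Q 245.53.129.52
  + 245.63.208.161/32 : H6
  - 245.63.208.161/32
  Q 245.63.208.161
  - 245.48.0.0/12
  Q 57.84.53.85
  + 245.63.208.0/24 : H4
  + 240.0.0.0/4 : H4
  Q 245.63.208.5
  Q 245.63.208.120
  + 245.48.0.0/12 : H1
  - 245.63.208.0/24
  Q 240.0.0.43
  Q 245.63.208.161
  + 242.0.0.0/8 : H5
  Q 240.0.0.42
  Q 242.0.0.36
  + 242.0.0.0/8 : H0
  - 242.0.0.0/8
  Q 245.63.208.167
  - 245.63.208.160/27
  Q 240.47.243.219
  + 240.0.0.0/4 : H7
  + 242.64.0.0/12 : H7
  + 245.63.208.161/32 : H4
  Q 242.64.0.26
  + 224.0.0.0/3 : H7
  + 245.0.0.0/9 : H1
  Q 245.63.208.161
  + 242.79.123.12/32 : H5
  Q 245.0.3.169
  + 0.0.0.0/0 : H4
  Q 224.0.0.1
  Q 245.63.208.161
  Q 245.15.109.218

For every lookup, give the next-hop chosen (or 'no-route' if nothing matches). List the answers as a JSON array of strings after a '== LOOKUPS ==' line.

Process each operation:
  + 245.63.208.160/27 (H2) depth=27
  + 242.79.123.12/32 (H3) depth=32
  + 245.48.0.0/12 (H1) depth=12
  + 0.0.0.0/0 (H7) depth=0
  Q 245.53.129.52: descend 111101010011 ; hops seen [H7,H1] ; pick H1
  + 245.63.208.161/32 (H6) depth=32
  - 245.63.208.161/32 clear@32
  Q 245.63.208.161: descend 11110101001111111101000010100001 ; hops seen [H7,H1,H2] ; pick H2
  - 245.48.0.0/12 clear@12
  Q 57.84.53.85: descend ε ; hops seen [H7] ; pick H7
  + 245.63.208.0/24 (H4) depth=24
  + 240.0.0.0/4 (H4) depth=4
  Q 245.63.208.5: descend 111101010011111111010000 ; hops seen [H7,H4,H4] ; pick H4
  Q 245.63.208.120: descend 111101010011111111010000 ; hops seen [H7,H4,H4] ; pick H4
  + 245.48.0.0/12 (H1) depth=12
  - 245.63.208.0/24 clear@24
  Q 240.0.0.43: descend 111100 ; hops seen [H7,H4] ; pick H4
  Q 245.63.208.161: descend 11110101001111111101000010100001 ; hops seen [H7,H4,H1,H2] ; pick H2
  + 242.0.0.0/8 (H5) depth=8
  Q 240.0.0.42: descend 111100 ; hops seen [H7,H4] ; pick H4
  Q 242.0.0.36: descend 111100100 ; hops seen [H7,H4,H5] ; pick H5
  + 242.0.0.0/8 (H0) depth=8
  - 242.0.0.0/8 clear@8
  Q 245.63.208.167: descend 11110101001111111101000010100 ; hops seen [H7,H4,H1,H2] ; pick H2
  - 245.63.208.160/27 clear@27
  Q 240.47.243.219: descend 111100 ; hops seen [H7,H4] ; pick H4
  + 240.0.0.0/4 (H7) depth=4
  + 242.64.0.0/12 (H7) depth=12
  + 245.63.208.161/32 (H4) depth=32
  Q 242.64.0.26: descend 111100100100 ; hops seen [H7,H7,H7] ; pick H7
  + 224.0.0.0/3 (H7) depth=3
  + 245.0.0.0/9 (H1) depth=9
  Q 245.63.208.161: descend 11110101001111111101000010100001 ; hops seen [H7,H7,H7,H1,H1,H4] ; pick H4
  + 242.79.123.12/32 (H5) depth=32
  Q 245.0.3.169: descend 1111010100 ; hops seen [H7,H7,H7,H1] ; pick H1
  + 0.0.0.0/0 (H4) depth=0
  Q 224.0.0.1: descend 111 ; hops seen [H4,H7] ; pick H7
  Q 245.63.208.161: descend 11110101001111111101000010100001 ; hops seen [H4,H7,H7,H1,H1,H4] ; pick H4
  Q 245.15.109.218: descend 1111010100 ; hops seen [H4,H7,H7,H1] ; pick H1

== LOOKUPS ==
["H1","H2","H7","H4","H4","H4","H2","H4","H5","H2","H4","H7","H4","H1","H7","H4","H1"]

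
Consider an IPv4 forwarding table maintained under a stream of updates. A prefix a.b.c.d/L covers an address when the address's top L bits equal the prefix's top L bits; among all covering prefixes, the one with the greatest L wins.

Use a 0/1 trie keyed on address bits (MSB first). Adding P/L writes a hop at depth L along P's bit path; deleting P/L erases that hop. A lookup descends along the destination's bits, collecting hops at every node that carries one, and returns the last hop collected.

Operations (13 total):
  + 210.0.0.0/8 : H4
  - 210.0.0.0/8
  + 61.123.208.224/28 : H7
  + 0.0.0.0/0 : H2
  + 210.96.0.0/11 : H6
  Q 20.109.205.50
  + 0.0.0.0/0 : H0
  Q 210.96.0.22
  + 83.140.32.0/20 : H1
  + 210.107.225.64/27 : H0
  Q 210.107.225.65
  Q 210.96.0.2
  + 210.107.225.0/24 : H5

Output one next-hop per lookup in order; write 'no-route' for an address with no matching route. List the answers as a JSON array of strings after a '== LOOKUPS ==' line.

Process each operation:
  + 210.0.0.0/8 (H4) depth=8
  - 210.0.0.0/8 clear@8
  + 61.123.208.224/28 (H7) depth=28
  + 0.0.0.0/0 (H2) depth=0
  + 210.96.0.0/11 (H6) depth=11
  lookup 20.109.205.50: bits 00 walk d0:H2→d1:-→d2:- -> H2
  + 0.0.0.0/0 (H0) depth=0
  lookup 210.96.0.22: bits 11010010011 walk d0:H0→d1:-→d2:-→d3:-→d4:-→d5:-→d6:-→d7:-→d8:-→d9:-→d10:-→d11:H6 -> H6
  + 83.140.32.0/20 (H1) depth=20
  + 210.107.225.64/27 (H0) depth=27
  lookup 210.107.225.65: bits 110100100110101111100001010 walk d0:H0→d1:-→d2:-→d3:-→d4:-→d5:-→d6:-→d7:-→d8:-→d9:-→d10:-→d11:H6→d12:-→d13:-→d14:-→d15:-→d16:-→d17:-→d18:-→d19:-→d20:-→d21:-→d22:-→d23:-→d24:-→d25:-→d26:-→d27:H0 -> H0
  lookup 210.96.0.2: bits 110100100110 walk d0:H0→d1:-→d2:-→d3:-→d4:-→d5:-→d6:-→d7:-→d8:-→d9:-→d10:-→d11:H6→d12:- -> H6
  + 210.107.225.0/24 (H5) depth=24

== LOOKUPS ==
["H2","H6","H0","H6"]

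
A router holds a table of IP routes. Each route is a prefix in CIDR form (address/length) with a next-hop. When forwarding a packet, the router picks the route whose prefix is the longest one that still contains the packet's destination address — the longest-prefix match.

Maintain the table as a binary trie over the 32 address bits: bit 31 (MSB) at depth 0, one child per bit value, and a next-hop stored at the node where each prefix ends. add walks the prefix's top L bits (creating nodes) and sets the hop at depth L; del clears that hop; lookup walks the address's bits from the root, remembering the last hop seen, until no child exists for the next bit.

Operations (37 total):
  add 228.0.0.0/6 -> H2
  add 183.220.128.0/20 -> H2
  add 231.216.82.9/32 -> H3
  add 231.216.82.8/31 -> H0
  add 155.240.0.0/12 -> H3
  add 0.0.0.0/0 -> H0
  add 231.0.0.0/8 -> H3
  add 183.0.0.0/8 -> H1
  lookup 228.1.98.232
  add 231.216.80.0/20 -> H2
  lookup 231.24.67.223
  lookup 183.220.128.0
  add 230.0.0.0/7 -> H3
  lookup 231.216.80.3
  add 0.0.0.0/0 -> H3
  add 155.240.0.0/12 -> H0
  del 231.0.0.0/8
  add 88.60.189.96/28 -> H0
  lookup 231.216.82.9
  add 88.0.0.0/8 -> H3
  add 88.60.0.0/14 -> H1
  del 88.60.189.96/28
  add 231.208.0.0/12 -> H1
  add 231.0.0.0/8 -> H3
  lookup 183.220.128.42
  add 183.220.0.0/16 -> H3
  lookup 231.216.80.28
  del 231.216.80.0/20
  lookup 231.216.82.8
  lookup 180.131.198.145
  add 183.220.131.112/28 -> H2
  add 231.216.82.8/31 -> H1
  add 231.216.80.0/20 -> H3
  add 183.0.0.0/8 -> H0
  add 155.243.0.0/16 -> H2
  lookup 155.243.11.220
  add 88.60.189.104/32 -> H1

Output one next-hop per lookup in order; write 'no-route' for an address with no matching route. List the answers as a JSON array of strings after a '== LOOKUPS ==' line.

Apply in order:
  + 228.0.0.0/6 (H2) depth=6
  + 183.220.128.0/20 (H2) depth=20
  + 231.216.82.9/32 (H3) depth=32
  + 231.216.82.8/31 (H0) depth=31
  + 155.240.0.0/12 (H3) depth=12
  + 0.0.0.0/0 (H0) depth=0
  + 231.0.0.0/8 (H3) depth=8
  + 183.0.0.0/8 (H1) depth=8
  lookup 228.1.98.232: bits 111001 walk d0:H0→d1:-→d2:-→d3:-→d4:-→d5:-→d6:H2 -> H2
  + 231.216.80.0/20 (H2) depth=20
  lookup 231.24.67.223: bits 11100111 walk d0:H0→d1:-→d2:-→d3:-→d4:-→d5:-→d6:H2→d7:-→d8:H3 -> H3
  lookup 183.220.128.0: bits 10110111110111001000 walk d0:H0→d1:-→d2:-→d3:-→d4:-→d5:-→d6:-→d7:-→d8:H1→d9:-→d10:-→d11:-→d12:-→d13:-→d14:-→d15:-→d16:-→d17:-→d18:-→d19:-→d20:H2 -> H2
  + 230.0.0.0/7 (H3) depth=7
  lookup 231.216.80.3: bits 1110011111011000010100 walk d0:H0→d1:-→d2:-→d3:-→d4:-→d5:-→d6:H2→d7:H3→d8:H3→d9:-→d10:-→d11:-→d12:-→d13:-→d14:-→d15:-→d16:-→d17:-→d18:-→d19:-→d20:H2→d21:-→d22:- -> H2
  + 0.0.0.0/0 (H3) depth=0
  + 155.240.0.0/12 (H0) depth=12
  del 231.0.0.0/8 (clear depth 8)
  + 88.60.189.96/28 (H0) depth=28
  lookup 231.216.82.9: bits 11100111110110000101001000001001 walk d0:H3→d1:-→d2:-→d3:-→d4:-→d5:-→d6:H2→d7:H3→d8:-→d9:-→d10:-→d11:-→d12:-→d13:-→d14:-→d15:-→d16:-→d17:-→d18:-→d19:-→d20:H2→d21:-→d22:-→d23:-→d24:-→d25:-→d26:-→d27:-→d28:-→d29:-→d30:-→d31:H0→d32:H3 -> H3
  + 88.0.0.0/8 (H3) depth=8
  + 88.60.0.0/14 (H1) depth=14
  del 88.60.189.96/28 (clear depth 28)
  + 231.208.0.0/12 (H1) depth=12
  + 231.0.0.0/8 (H3) depth=8
  lookup 183.220.128.42: bits 10110111110111001000 walk d0:H3→d1:-→d2:-→d3:-→d4:-→d5:-→d6:-→d7:-→d8:H1→d9:-→d10:-→d11:-→d12:-→d13:-→d14:-→d15:-→d16:-→d17:-→d18:-→d19:-→d20:H2 -> H2
  + 183.220.0.0/16 (H3) depth=16
  lookup 231.216.80.28: bits 1110011111011000010100 walk d0:H3→d1:-→d2:-→d3:-→d4:-→d5:-→d6:H2→d7:H3→d8:H3→d9:-→d10:-→d11:-→d12:H1→d13:-→d14:-→d15:-→d16:-→d17:-→d18:-→d19:-→d20:H2→d21:-→d22:- -> H2
  del 231.216.80.0/20 (clear depth 20)
  lookup 231.216.82.8: bits 1110011111011000010100100000100 walk d0:H3→d1:-→d2:-→d3:-→d4:-→d5:-→d6:H2→d7:H3→d8:H3→d9:-→d10:-→d11:-→d12:H1→d13:-→d14:-→d15:-→d16:-→d17:-→d18:-→d19:-→d20:-→d21:-→d22:-→d23:-→d24:-→d25:-→d26:-→d27:-→d28:-→d29:-→d30:-→d31:H0 -> H0
  lookup 180.131.198.145: bits 101101 walk d0:H3→d1:-→d2:-→d3:-→d4:-→d5:-→d6:- -> H3
  + 183.220.131.112/28 (H2) depth=28
  + 231.216.82.8/31 (H1) depth=31
  + 231.216.80.0/20 (H3) depth=20
  + 183.0.0.0/8 (H0) depth=8
  + 155.243.0.0/16 (H2) depth=16
  lookup 155.243.11.220: bits 1001101111110011 walk d0:H3→d1:-→d2:-→d3:-→d4:-→d5:-→d6:-→d7:-→d8:-→d9:-→d10:-→d11:-→d12:H0→d13:-→d14:-→d15:-→d16:H2 -> H2
  + 88.60.189.104/32 (H1) depth=32

== LOOKUPS ==
["H2","H3","H2","H2","H3","H2","H2","H0","H3","H2"]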